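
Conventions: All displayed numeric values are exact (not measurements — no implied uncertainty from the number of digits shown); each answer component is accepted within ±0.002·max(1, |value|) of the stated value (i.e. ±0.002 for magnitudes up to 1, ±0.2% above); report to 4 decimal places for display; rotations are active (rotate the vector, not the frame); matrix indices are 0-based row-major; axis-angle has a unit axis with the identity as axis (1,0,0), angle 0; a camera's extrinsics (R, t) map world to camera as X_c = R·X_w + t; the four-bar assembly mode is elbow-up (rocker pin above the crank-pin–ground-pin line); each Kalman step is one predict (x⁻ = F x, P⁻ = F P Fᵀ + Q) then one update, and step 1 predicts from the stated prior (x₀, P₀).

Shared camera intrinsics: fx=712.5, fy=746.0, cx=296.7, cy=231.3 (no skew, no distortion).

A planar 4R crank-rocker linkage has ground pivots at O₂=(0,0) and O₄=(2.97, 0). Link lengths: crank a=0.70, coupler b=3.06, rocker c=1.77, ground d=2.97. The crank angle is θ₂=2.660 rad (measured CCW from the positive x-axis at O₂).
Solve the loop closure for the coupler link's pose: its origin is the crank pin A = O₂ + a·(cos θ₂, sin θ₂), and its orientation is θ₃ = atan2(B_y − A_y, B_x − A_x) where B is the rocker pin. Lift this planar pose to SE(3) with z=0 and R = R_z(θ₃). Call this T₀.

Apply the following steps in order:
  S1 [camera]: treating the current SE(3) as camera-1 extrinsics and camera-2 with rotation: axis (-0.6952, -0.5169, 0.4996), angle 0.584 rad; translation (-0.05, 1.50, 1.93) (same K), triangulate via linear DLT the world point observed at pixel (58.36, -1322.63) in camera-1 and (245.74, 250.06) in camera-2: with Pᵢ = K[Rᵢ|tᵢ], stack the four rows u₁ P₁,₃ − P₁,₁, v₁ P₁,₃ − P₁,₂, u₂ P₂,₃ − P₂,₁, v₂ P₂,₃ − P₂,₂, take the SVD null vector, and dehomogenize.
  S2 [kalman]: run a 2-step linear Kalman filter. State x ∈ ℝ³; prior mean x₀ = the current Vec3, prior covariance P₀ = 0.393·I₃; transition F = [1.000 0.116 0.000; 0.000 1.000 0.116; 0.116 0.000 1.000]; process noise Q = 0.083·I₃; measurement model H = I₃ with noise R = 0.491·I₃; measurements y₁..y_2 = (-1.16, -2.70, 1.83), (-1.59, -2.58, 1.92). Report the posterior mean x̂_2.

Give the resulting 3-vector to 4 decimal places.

source (fourbar_fk): coupler pose = R=[0.9120 -0.4101 0.0000; 0.4101 0.9120 0.0000; 0.0000 0.0000 1.0000], t=(-0.6204, 0.3242, 0.0000)
after S1 (triangulate): (-0.3526, -1.7443, 0.6775)
after S2 (kf_track): (-1.2883, -2.2368, 1.3916)

result = (-1.2883, -2.2368, 1.3916)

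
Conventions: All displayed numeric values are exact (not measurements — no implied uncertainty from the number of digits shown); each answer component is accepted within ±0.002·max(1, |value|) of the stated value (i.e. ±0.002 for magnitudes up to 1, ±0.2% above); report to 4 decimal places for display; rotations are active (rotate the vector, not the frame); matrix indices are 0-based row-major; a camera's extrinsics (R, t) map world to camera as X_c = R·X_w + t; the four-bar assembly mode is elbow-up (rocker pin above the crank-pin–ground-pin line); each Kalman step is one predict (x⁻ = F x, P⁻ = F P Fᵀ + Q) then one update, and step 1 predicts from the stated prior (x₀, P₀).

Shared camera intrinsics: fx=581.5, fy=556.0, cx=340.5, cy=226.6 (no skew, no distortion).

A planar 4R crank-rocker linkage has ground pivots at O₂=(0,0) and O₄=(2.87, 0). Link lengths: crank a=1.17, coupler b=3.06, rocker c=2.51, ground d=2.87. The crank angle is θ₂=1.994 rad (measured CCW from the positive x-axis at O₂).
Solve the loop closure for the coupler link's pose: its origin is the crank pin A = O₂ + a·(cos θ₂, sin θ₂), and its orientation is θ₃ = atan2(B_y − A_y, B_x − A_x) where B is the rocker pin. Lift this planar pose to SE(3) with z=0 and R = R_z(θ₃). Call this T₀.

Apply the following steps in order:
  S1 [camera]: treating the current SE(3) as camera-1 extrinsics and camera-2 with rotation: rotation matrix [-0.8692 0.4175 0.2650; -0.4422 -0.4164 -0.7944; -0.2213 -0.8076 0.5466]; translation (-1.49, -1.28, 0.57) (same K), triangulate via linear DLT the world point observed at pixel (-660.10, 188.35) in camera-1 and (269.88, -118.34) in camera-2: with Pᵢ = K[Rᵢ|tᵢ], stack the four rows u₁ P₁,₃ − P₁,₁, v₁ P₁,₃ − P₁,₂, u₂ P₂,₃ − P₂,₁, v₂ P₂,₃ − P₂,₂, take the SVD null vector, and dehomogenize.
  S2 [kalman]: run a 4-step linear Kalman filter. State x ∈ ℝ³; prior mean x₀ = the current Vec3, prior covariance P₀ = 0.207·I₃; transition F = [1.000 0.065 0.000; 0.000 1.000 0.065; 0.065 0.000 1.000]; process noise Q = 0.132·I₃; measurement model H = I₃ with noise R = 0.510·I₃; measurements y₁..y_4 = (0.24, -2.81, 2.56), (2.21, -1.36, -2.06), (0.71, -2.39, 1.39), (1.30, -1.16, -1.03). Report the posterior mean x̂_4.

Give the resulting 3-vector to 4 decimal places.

source (fourbar_fk): coupler pose = R=[0.8946 -0.4468 0.0000; 0.4468 0.8946 0.0000; 0.0000 0.0000 1.0000], t=(-0.4805, 1.0668, 0.0000)
after S1 (triangulate): (-1.4475, -0.5381, 0.8921)
after S2 (kf_track): (0.6803, -1.4805, -0.0027)

result = (0.6803, -1.4805, -0.0027)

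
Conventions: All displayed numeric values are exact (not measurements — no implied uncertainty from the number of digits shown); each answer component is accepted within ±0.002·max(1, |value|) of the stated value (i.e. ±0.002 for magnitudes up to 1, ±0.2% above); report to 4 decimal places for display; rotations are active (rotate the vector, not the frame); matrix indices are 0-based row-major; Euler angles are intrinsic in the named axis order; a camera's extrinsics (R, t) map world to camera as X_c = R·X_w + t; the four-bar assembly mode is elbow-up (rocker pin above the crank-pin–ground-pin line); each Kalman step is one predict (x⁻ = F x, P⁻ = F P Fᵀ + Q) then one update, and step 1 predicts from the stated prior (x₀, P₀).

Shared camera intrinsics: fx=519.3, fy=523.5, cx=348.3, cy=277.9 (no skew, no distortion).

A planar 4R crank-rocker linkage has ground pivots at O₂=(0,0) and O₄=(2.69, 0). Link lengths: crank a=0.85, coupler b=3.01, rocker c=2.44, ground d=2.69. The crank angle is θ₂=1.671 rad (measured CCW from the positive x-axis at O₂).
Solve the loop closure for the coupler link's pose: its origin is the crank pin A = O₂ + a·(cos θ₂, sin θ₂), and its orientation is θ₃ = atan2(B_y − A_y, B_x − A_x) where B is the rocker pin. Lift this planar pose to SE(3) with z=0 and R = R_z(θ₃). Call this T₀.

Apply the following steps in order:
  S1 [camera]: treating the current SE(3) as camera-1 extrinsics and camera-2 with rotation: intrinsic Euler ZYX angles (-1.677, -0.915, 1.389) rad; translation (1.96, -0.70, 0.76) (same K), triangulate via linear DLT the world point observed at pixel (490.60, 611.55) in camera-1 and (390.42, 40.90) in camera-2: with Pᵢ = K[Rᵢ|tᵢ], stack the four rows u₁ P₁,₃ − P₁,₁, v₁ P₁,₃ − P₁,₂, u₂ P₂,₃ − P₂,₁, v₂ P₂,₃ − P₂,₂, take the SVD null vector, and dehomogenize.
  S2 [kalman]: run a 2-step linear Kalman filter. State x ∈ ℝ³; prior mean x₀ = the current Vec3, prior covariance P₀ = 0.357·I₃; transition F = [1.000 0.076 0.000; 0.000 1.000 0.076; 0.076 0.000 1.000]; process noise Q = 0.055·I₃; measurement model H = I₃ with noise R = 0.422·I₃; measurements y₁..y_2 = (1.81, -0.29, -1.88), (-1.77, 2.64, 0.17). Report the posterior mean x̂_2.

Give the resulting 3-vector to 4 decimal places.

result = (0.0892, 0.8828, 0.1464)

source (fourbar_fk): coupler pose = R=[0.8502 -0.5265 0.0000; 0.5265 0.8502 0.0000; 0.0000 0.0000 1.0000], t=(-0.0850, 0.8457, 0.0000)
after S1 (triangulate): (0.6830, -0.0253, 1.8574)
after S2 (kf_track): (0.0892, 0.8828, 0.1464)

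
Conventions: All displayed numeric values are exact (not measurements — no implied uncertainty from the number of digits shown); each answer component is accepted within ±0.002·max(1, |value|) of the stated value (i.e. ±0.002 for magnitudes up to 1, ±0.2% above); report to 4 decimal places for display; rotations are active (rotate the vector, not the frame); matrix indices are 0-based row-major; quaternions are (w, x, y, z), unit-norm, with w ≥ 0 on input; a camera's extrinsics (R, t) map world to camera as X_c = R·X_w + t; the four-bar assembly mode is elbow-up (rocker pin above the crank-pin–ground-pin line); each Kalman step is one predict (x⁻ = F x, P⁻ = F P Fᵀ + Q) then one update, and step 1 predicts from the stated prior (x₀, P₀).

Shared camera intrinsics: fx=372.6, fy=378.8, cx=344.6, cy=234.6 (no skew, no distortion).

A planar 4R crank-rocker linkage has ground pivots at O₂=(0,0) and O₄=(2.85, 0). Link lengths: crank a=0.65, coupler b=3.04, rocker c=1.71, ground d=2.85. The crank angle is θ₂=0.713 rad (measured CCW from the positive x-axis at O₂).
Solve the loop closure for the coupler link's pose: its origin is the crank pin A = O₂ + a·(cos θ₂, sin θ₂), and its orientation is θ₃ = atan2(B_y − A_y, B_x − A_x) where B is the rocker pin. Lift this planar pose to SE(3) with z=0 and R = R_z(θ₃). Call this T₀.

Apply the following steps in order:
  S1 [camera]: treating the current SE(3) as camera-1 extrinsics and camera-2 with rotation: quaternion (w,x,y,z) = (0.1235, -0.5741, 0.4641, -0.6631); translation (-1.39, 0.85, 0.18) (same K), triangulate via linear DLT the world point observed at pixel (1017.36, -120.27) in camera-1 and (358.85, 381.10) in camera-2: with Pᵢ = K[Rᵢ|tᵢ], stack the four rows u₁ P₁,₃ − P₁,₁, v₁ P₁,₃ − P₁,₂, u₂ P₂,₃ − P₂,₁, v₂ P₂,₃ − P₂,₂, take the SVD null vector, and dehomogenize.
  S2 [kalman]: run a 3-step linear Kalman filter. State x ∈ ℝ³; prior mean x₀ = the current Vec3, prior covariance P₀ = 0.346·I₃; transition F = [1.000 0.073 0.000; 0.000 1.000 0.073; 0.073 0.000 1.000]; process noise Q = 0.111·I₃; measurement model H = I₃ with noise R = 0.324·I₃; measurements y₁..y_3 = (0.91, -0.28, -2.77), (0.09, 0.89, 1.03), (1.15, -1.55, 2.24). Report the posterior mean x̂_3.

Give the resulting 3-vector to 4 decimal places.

source (fourbar_fk): coupler pose = R=[0.9142 -0.4054 0.0000; 0.4054 0.9142 0.0000; 0.0000 0.0000 1.0000], t=(0.4917, 0.4252, 0.0000)
after S1 (triangulate): (0.8154, -1.9856, 1.1309)
after S2 (kf_track): (0.7849, -0.7193, 1.0068)

result = (0.7849, -0.7193, 1.0068)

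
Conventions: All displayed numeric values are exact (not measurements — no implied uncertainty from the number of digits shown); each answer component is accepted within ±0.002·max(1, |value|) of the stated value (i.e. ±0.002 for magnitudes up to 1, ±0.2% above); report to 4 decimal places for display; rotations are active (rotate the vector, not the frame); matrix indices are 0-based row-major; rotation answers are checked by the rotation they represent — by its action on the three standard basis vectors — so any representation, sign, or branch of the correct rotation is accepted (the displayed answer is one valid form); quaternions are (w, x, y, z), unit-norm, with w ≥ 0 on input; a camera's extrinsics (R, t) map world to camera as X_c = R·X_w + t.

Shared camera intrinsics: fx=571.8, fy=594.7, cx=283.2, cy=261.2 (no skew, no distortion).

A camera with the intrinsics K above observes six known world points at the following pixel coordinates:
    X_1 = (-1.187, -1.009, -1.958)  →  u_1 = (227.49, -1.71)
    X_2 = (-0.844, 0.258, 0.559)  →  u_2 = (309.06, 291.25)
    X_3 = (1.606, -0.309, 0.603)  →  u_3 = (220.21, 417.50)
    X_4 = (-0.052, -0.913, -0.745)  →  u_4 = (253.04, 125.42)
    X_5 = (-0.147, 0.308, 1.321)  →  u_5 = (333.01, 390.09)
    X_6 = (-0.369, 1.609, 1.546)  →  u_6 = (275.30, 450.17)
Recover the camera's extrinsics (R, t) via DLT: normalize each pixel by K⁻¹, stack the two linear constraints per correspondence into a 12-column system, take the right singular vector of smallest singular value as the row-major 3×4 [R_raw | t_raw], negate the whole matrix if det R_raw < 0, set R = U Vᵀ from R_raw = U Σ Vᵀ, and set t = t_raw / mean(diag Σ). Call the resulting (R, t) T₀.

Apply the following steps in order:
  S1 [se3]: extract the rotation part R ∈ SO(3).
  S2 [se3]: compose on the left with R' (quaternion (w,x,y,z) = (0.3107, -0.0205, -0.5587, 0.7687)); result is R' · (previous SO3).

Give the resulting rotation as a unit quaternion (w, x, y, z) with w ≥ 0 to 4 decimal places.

source (pnp_recover): camera pose = R=[-0.4168 -0.6063 0.6772; 0.3709 0.5668 0.7357; -0.8299 0.5578 -0.0113], t=(-0.3100, 0.0501, 4.9902)
after S1 (rot_of_se3): [-0.4168 -0.6063 0.6772; 0.3709 0.5668 0.7357; -0.8299 0.5578 -0.0113]
after S2 (compose_so3): [0.4816 0.0198 -0.8762; 0.4259 -0.8790 0.2142; -0.7660 -0.4763 -0.4317]

rotation (quat) = (0.2066, -0.8355, -0.1334, 0.4914)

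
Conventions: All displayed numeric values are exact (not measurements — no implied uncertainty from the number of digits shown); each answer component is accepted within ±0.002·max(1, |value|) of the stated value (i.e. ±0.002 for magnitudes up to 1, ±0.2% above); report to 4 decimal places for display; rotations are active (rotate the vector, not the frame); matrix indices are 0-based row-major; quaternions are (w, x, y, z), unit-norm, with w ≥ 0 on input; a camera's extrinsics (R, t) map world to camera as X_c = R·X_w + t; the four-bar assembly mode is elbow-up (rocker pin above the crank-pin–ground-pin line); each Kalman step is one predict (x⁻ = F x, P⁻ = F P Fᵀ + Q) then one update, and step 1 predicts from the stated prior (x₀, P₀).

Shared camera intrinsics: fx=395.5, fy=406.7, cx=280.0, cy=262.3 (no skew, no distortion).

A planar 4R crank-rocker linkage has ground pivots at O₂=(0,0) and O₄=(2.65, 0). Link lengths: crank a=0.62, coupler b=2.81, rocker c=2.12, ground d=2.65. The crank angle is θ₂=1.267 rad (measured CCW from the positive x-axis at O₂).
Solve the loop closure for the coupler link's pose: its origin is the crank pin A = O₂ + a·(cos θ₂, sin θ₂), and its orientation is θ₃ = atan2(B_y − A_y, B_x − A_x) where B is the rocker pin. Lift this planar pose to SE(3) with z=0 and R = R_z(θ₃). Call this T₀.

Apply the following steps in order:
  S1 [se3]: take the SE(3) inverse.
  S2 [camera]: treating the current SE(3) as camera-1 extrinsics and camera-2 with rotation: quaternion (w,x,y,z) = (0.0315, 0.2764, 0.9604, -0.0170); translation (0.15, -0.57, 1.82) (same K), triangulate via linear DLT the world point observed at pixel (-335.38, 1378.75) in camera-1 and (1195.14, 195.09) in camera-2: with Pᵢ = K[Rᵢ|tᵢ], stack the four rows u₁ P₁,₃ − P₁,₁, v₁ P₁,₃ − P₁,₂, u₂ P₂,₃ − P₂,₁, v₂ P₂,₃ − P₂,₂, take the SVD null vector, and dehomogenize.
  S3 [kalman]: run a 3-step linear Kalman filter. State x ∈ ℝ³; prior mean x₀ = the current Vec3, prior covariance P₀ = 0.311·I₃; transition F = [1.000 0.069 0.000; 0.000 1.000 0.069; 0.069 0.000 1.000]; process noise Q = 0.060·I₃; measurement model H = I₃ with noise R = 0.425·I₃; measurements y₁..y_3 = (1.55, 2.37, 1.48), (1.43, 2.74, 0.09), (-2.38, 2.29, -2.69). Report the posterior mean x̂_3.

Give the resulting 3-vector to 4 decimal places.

result = (-0.4560, 2.2701, -0.4793)

source (fourbar_fk): coupler pose = R=[0.8397 -0.5430 0.0000; 0.5430 0.8397 0.0000; 0.0000 0.0000 1.0000], t=(0.1855, 0.5916, 0.0000)
after S1 (invert_se3): R=[0.8397 0.5430 0.0000; -0.5430 0.8397 0.0000; 0.0000 0.0000 1.0000], t=(-0.4770, -0.3961, 0.0000)
after S2 (triangulate): (-1.9278, 1.6949, 0.7555)
after S3 (kf_track): (-0.4560, 2.2701, -0.4793)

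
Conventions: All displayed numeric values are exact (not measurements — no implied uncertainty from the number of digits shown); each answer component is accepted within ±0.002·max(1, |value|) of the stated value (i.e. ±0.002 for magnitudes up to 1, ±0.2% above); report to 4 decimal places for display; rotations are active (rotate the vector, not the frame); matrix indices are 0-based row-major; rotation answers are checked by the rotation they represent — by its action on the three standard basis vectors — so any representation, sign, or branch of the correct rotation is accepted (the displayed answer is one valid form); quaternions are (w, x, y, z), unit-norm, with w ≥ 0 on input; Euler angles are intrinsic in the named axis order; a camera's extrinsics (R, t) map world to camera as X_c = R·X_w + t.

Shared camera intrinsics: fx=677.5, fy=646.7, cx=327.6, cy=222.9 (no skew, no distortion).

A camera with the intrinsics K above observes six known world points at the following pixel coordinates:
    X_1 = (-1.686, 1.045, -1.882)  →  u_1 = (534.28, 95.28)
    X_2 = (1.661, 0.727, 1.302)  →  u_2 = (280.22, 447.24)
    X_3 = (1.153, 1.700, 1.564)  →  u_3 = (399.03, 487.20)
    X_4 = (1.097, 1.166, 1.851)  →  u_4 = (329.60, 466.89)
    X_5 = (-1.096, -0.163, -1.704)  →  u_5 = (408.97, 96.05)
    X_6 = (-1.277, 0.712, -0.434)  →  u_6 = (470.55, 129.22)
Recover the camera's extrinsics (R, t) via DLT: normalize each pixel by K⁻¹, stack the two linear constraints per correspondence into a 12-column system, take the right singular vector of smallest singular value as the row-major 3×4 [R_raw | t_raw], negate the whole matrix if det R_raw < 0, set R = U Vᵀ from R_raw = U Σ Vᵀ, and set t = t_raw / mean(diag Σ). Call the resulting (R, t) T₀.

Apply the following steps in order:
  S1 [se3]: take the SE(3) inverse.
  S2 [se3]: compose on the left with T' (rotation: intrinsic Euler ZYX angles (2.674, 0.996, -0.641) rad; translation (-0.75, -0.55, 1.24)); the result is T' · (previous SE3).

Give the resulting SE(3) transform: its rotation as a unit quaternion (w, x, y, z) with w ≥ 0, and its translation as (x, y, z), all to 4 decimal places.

rotation (quat) = (0.3846, -0.7930, 0.4450, -0.1588), translation = (-4.6623, -3.5493, 5.4163)

source (pnp_recover): camera pose = R=[-0.3955 0.8571 -0.3301; 0.8383 0.4837 0.2515; 0.3752 -0.1772 -0.9098], t=(0.0601, -0.0700, 6.4602)
after S1 (invert_se3): R=[-0.3955 0.8383 0.3752; 0.8571 0.4837 -0.1772; -0.3301 0.2515 -0.9098], t=(-2.3415, 1.1272, 5.9152)
after S2 (compose_se3): R=[0.5535 -0.5837 0.5941; -0.8279 -0.3081 0.4686; -0.0905 -0.7513 -0.6538], t=(-4.6623, -3.5493, 5.4163)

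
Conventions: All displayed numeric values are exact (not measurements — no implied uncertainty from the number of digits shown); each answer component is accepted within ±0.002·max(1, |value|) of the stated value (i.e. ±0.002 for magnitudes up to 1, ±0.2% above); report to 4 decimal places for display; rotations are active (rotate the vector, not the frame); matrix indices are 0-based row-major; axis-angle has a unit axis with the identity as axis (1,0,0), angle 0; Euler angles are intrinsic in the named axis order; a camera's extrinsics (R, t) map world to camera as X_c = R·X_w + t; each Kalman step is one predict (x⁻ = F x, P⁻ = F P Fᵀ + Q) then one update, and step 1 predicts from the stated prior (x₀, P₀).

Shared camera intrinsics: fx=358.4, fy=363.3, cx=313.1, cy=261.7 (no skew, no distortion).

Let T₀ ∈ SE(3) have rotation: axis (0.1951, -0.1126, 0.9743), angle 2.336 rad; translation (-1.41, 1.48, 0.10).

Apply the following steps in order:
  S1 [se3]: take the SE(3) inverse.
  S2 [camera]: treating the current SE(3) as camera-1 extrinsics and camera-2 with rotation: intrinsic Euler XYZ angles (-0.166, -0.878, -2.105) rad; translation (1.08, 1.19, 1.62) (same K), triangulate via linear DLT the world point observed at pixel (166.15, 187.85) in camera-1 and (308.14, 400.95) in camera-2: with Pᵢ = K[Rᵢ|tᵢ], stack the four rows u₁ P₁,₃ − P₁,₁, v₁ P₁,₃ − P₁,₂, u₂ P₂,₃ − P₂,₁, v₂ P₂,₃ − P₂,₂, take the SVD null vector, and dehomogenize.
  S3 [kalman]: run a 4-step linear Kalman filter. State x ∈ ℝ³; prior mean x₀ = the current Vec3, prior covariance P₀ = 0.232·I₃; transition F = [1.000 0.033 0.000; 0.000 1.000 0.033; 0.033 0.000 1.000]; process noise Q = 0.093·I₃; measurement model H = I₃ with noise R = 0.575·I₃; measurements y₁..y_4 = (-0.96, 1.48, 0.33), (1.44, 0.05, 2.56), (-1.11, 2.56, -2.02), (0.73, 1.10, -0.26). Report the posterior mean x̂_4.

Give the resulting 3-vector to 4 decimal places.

result = (0.1474, 1.2247, 0.2243)

after S1 (invert_se3): R=[-0.6283 0.6655 0.4030; -0.7399 -0.6712 -0.0450; 0.2405 -0.3264 0.9141], t=(-1.9111, -0.0453, 0.7308)
after S2 (triangulate): (0.0234, 0.4570, 1.7754)
after S3 (kf_track): (0.1474, 1.2247, 0.2243)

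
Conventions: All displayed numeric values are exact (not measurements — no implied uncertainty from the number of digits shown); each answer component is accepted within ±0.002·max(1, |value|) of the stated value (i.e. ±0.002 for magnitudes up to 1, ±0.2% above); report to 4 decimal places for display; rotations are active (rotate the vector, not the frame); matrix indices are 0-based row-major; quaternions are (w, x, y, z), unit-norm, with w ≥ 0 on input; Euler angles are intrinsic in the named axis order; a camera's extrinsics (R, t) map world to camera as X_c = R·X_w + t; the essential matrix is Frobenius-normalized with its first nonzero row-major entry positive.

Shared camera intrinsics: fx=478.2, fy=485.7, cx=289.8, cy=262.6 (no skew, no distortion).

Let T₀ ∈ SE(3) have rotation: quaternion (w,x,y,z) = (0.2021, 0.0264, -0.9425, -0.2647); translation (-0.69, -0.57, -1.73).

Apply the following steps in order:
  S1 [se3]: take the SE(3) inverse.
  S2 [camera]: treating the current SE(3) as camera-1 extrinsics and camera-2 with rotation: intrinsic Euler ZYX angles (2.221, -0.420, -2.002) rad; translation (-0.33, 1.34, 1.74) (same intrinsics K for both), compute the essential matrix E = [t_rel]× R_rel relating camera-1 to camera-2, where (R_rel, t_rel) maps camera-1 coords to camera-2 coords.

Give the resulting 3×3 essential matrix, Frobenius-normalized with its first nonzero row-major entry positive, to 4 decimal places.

after S1 (invert_se3): R=[-0.9169 -0.1568 0.3670; 0.0572 0.8585 0.5097; -0.3950 0.4883 -0.7782], t=(-0.0871, 1.4106, -1.3404)
after S2 (essential): [0.4117 -0.4141 -0.2469; 0.2268 0.0709 0.6069; -0.3342 0.1928 -0.1559]

matrix = [0.4117 -0.4141 -0.2469; 0.2268 0.0709 0.6069; -0.3342 0.1928 -0.1559]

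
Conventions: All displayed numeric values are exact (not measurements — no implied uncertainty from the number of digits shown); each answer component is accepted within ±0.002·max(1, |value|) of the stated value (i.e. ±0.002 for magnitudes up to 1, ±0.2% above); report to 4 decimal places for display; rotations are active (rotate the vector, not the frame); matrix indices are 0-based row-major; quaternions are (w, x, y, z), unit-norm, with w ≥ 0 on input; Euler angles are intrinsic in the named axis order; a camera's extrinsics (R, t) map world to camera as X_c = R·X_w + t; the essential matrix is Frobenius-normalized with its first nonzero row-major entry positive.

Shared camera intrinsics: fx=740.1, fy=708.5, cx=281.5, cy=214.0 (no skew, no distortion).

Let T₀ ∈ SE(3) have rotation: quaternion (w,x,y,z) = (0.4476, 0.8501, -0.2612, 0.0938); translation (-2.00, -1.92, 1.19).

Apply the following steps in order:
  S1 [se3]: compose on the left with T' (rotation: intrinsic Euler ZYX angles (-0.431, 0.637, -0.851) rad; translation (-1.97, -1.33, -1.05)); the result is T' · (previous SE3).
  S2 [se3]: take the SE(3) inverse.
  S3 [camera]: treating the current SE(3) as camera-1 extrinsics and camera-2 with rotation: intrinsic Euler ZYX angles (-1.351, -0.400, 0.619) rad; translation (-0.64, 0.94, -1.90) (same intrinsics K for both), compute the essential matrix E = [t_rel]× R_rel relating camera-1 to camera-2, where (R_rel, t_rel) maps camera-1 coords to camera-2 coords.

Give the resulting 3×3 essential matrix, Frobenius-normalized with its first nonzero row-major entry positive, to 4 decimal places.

matrix = [0.2659 -0.3881 0.1851; -0.0653 -0.5782 -0.0553; -0.5050 -0.1227 -0.3643]

after S1 (compose_se3): R=[0.9287 0.1522 -0.3382; -0.3628 0.1834 -0.9136; -0.0771 0.9712 0.2255], t=(-2.3816, -1.5490, 1.9308)
after S2 (invert_se3): R=[0.9287 -0.3628 -0.0771; 0.1522 0.1834 0.9712; -0.3382 -0.9136 0.2255], t=(1.7985, -1.2285, -2.6562)
after S3 (essential): [0.2659 -0.3881 0.1851; -0.0653 -0.5782 -0.0553; -0.5050 -0.1227 -0.3643]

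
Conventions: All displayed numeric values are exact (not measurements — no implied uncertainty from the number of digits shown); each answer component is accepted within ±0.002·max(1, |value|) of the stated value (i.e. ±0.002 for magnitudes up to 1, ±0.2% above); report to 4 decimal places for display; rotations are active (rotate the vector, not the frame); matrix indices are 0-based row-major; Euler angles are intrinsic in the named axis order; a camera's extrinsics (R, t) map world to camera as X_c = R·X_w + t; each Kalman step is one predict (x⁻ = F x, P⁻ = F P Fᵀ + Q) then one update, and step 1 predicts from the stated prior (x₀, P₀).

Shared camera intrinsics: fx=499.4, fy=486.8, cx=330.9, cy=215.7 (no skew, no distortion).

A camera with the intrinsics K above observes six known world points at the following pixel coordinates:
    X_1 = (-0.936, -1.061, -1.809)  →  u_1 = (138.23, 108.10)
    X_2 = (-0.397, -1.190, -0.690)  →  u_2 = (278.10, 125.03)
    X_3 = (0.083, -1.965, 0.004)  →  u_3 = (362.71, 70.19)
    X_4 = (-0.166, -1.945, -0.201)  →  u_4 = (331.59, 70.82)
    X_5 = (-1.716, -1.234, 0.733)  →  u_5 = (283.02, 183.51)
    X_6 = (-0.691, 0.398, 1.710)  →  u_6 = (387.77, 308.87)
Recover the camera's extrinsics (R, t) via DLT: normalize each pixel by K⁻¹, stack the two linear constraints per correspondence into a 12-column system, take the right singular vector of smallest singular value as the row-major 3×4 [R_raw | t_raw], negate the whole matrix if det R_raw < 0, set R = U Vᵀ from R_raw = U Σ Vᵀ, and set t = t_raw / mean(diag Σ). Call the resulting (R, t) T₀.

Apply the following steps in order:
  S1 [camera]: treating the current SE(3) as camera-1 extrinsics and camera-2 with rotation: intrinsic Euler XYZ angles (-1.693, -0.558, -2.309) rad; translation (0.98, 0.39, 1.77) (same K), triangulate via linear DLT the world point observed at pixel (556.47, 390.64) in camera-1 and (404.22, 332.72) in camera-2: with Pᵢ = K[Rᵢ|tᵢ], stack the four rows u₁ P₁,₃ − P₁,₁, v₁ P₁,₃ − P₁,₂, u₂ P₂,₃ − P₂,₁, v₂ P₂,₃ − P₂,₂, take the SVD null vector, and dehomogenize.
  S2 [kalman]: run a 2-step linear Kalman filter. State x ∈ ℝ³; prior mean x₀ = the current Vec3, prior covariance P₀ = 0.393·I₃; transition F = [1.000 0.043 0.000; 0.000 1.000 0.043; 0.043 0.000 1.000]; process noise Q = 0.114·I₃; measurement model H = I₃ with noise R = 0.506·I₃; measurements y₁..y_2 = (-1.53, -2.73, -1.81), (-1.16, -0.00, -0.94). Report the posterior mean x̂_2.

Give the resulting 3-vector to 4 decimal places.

source (pnp_recover): camera pose = R=[0.7784 -0.0321 0.6269; -0.1360 0.9663 0.2184; -0.6128 -0.2553 0.7478], t=(0.2001, 0.3599, 4.7265)
after S1 (triangulate): (1.6184, 1.1579, 0.4522)
after S2 (kf_track): (-0.4932, -0.5084, -0.8055)

result = (-0.4932, -0.5084, -0.8055)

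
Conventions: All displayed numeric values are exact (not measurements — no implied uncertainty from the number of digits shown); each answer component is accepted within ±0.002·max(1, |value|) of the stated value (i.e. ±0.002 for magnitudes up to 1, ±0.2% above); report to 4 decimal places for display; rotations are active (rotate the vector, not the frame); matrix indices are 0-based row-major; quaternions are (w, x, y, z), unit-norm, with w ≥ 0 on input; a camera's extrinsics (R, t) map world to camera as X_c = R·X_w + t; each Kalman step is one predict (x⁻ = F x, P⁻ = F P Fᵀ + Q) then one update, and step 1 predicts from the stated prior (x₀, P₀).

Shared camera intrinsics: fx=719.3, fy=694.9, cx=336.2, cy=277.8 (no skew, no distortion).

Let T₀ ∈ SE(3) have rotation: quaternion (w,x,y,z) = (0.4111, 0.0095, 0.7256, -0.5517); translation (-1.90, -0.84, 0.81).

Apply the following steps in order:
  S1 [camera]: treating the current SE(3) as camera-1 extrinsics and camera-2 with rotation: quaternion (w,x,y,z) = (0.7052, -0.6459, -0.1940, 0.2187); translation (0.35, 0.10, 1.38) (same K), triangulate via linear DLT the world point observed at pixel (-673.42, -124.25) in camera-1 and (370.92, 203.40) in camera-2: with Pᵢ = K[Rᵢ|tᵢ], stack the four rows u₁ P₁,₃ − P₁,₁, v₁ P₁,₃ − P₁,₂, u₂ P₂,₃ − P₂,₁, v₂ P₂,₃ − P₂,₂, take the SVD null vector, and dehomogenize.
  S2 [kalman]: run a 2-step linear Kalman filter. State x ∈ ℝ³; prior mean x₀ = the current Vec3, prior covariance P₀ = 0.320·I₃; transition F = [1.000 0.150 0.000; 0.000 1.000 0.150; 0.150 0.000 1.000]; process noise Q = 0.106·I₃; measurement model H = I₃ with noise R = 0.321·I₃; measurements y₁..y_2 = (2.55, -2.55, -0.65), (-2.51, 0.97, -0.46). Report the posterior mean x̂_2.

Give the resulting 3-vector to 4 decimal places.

result = (-0.6176, -0.4860, -0.3613)

after S1 (triangulate): (-0.3828, -0.3281, -0.0552)
after S2 (kf_track): (-0.6176, -0.4860, -0.3613)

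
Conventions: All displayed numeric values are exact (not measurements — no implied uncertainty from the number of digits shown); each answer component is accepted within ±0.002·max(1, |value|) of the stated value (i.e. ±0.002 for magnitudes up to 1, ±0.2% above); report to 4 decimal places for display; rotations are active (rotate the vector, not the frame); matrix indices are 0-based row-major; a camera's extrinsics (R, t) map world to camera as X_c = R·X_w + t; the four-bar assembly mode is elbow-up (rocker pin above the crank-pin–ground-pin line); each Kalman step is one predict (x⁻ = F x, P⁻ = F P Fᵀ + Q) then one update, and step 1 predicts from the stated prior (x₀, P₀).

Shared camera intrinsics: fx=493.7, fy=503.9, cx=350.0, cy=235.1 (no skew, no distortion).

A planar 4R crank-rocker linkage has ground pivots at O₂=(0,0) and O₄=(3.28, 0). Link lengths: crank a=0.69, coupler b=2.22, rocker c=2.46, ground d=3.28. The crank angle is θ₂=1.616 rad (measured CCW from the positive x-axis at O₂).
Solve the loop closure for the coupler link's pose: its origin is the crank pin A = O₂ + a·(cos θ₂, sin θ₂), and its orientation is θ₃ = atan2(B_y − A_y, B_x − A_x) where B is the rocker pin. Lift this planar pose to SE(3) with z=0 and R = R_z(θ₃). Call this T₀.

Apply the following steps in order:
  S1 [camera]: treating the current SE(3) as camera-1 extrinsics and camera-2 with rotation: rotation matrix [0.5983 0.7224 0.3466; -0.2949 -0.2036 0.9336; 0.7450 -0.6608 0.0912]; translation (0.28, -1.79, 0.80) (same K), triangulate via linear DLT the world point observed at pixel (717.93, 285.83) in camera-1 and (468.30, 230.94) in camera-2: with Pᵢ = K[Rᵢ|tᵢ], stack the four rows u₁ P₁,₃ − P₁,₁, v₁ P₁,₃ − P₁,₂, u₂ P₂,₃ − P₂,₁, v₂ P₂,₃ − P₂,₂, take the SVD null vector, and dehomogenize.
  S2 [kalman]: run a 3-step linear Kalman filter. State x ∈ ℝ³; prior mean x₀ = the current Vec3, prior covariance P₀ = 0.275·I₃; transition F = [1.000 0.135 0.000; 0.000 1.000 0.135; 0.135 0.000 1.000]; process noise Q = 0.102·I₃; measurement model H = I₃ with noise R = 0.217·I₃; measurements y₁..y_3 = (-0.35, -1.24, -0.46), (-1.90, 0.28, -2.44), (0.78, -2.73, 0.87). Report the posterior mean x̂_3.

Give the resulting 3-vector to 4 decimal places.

result = (-0.1999, -1.6017, -0.1869)

source (fourbar_fk): coupler pose = R=[0.8206 -0.5714 0.0000; 0.5714 0.8206 0.0000; 0.0000 0.0000 1.0000], t=(-0.0312, 0.6893, 0.0000)
after S1 (triangulate): (0.9117, -1.2401, 1.9130)
after S2 (kf_track): (-0.1999, -1.6017, -0.1869)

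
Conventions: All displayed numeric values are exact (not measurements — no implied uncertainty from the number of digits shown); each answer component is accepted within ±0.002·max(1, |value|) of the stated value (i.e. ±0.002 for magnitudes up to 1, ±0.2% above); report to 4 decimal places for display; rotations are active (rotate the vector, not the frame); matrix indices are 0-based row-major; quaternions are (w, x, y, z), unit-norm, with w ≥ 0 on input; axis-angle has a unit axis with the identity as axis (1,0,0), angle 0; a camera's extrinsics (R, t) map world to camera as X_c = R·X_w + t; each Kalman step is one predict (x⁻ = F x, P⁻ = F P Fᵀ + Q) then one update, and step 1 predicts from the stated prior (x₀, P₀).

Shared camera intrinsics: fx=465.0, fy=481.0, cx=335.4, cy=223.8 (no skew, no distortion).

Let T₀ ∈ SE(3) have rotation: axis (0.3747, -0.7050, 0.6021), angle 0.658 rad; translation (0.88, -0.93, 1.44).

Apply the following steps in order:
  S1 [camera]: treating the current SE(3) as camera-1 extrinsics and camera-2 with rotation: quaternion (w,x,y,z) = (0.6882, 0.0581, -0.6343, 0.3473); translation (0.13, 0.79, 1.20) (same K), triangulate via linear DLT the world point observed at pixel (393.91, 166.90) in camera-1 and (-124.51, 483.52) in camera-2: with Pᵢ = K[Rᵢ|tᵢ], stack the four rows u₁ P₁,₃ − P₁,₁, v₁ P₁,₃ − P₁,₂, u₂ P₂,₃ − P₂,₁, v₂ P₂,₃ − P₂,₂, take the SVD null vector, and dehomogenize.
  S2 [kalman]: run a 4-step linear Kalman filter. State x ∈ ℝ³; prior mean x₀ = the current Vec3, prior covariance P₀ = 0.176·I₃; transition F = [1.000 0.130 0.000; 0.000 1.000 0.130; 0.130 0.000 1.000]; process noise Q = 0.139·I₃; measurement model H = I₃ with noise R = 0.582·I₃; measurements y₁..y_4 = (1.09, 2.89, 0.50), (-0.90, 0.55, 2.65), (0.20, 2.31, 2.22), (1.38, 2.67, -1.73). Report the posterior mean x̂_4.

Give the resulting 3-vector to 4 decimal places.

after S1 (triangulate): (0.6452, 0.9422, 1.5693)
after S2 (kf_track): (0.8586, 2.2555, 0.6267)

result = (0.8586, 2.2555, 0.6267)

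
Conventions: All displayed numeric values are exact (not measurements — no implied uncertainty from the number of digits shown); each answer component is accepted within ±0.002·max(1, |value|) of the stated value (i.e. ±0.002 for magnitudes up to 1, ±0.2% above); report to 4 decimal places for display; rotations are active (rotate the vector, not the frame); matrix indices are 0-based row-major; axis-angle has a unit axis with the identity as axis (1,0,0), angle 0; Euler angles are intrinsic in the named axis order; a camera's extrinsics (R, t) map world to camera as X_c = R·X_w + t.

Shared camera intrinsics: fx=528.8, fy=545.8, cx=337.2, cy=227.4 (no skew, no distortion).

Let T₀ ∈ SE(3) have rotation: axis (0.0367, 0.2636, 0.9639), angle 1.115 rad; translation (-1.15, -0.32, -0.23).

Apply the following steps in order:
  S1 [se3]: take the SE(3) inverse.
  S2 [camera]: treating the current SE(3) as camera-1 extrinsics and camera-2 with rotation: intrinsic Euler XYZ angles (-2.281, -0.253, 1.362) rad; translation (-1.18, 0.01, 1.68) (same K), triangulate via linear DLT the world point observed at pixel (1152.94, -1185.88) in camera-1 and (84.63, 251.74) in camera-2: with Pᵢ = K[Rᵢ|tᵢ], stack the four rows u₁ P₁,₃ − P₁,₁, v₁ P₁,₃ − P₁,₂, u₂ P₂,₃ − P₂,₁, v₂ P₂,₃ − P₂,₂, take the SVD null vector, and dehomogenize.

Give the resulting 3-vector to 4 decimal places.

after S1 (invert_se3): R=[0.4410 0.8709 -0.2169; -0.8601 0.4791 0.1752; 0.2565 0.1093 0.9603], t=(0.7359, -0.7955, 0.5508)
after S2 (triangulate): (-0.2107, -0.2570, -0.1789)

result = (-0.2107, -0.2570, -0.1789)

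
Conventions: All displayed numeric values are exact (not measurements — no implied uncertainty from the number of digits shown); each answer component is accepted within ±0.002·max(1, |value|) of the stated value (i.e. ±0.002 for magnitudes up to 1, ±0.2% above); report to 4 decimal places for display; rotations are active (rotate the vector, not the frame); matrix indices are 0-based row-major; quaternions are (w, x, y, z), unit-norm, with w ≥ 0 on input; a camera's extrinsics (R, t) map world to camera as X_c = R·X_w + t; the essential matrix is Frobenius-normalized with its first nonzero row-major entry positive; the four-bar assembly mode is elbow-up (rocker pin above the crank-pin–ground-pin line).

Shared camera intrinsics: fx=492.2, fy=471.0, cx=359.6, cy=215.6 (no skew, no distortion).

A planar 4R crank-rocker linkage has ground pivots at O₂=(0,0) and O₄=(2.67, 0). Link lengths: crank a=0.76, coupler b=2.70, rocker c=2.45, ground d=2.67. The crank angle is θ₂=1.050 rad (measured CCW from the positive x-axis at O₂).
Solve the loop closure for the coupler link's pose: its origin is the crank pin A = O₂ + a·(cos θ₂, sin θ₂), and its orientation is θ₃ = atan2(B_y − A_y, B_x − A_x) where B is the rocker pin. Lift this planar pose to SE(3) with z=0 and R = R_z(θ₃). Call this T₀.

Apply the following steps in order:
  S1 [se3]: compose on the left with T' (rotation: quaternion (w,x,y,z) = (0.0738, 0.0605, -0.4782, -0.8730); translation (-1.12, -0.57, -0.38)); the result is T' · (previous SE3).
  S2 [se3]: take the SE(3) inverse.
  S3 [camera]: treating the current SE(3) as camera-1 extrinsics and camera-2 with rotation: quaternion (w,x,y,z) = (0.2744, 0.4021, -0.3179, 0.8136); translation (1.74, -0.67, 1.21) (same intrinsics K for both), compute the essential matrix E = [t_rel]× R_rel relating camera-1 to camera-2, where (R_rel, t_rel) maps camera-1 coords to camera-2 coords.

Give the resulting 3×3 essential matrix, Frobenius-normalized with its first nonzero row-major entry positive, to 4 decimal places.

source (fourbar_fk): coupler pose = R=[0.7529 -0.6582 0.0000; 0.6582 0.7529 0.0000; 0.0000 0.0000 1.0000], t=(0.3782, 0.6592, 0.0000)
after S1 (compose_se3): R=[-0.6924 0.6996 -0.1762; -0.4905 -0.2774 0.8261; 0.5291 0.6585 0.5353], t=(-1.4445, -0.9911, 0.1631)
after S2 (invert_se3): R=[-0.6924 -0.4905 0.5291; 0.6996 -0.2774 0.6585; -0.1762 0.8261 0.5353], t=(-1.5727, 0.6282, 0.4769)
after S3 (essential): [0.0328 -0.0739 0.0911; 0.2022 -0.6671 0.0766; -0.0559 -0.1075 -0.6918]

matrix = [0.0328 -0.0739 0.0911; 0.2022 -0.6671 0.0766; -0.0559 -0.1075 -0.6918]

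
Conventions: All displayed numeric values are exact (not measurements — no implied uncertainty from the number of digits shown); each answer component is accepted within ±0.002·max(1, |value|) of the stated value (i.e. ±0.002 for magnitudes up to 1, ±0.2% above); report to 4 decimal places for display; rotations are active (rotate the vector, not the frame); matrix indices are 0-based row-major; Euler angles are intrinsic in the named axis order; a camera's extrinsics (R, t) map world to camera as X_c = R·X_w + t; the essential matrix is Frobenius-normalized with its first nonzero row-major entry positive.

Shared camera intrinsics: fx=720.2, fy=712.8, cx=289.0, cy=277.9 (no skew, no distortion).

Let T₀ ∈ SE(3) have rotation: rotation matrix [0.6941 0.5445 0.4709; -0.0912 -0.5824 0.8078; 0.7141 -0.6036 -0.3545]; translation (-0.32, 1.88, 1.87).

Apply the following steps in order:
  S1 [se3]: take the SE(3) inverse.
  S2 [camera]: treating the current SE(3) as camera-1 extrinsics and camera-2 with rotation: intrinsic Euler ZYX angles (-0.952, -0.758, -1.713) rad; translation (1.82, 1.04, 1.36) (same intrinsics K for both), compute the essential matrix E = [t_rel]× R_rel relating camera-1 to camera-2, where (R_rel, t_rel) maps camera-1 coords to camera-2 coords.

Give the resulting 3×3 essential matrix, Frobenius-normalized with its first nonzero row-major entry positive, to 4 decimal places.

matrix = [0.0803 0.1281 -0.1075; -0.3838 -0.5507 0.1419; -0.1504 -0.0930 -0.6808]

after S1 (invert_se3): R=[0.6941 -0.0912 0.7141; 0.5445 -0.5824 -0.6036; 0.4709 0.8078 -0.3545], t=(-0.9418, 2.3979, -0.7050)
after S2 (essential): [0.0803 0.1281 -0.1075; -0.3838 -0.5507 0.1419; -0.1504 -0.0930 -0.6808]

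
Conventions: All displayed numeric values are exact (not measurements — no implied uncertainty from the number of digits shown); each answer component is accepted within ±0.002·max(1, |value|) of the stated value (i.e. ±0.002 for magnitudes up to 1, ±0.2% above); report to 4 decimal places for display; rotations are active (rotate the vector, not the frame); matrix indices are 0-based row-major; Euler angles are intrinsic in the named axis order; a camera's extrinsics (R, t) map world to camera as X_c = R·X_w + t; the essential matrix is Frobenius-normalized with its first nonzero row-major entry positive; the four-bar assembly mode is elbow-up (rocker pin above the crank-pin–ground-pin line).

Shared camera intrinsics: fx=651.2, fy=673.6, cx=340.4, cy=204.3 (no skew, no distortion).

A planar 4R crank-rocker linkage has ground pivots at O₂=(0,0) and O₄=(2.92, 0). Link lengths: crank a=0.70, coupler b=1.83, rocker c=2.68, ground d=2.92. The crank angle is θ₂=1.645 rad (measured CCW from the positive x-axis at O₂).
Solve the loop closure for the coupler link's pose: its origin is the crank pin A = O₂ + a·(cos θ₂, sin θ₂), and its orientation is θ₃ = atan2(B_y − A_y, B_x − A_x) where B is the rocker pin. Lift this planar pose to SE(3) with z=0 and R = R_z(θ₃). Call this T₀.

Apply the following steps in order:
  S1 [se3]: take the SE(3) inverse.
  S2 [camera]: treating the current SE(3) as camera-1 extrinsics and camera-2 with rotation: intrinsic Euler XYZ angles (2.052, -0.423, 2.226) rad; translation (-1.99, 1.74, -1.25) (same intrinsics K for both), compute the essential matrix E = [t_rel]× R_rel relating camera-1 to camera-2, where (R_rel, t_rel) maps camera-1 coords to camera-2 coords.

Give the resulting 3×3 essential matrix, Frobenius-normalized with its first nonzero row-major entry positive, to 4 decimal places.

source (fourbar_fk): coupler pose = R=[0.6772 -0.7358 0.0000; 0.7358 0.6772 0.0000; 0.0000 0.0000 1.0000], t=(-0.0519, 0.6981, 0.0000)
after S1 (invert_se3): R=[0.6772 0.7358 0.0000; -0.7358 0.6772 -0.0000; 0.0000 0.0000 1.0000], t=(-0.4785, -0.5109, 0.0000)
after S2 (essential): [0.2102 -0.2121 -0.4234; 0.4061 -0.3921 -0.0778; 0.2256 -0.2035 0.5608]

matrix = [0.2102 -0.2121 -0.4234; 0.4061 -0.3921 -0.0778; 0.2256 -0.2035 0.5608]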